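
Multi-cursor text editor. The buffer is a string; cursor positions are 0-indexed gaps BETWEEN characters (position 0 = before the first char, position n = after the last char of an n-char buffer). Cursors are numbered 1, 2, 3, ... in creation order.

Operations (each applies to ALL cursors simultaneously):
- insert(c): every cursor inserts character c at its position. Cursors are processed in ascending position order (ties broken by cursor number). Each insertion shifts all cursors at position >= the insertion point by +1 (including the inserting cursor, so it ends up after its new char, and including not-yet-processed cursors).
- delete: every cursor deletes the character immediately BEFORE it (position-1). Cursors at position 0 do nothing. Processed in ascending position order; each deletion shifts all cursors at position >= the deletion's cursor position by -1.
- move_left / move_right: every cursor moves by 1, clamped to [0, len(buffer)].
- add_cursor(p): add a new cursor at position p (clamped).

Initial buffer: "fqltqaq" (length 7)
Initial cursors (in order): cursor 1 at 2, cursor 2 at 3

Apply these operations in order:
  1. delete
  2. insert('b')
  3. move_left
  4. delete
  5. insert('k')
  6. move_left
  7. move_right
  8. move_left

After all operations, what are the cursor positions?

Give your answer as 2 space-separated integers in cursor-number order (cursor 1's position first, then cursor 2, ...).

Answer: 1 1

Derivation:
After op 1 (delete): buffer="ftqaq" (len 5), cursors c1@1 c2@1, authorship .....
After op 2 (insert('b')): buffer="fbbtqaq" (len 7), cursors c1@3 c2@3, authorship .12....
After op 3 (move_left): buffer="fbbtqaq" (len 7), cursors c1@2 c2@2, authorship .12....
After op 4 (delete): buffer="btqaq" (len 5), cursors c1@0 c2@0, authorship 2....
After op 5 (insert('k')): buffer="kkbtqaq" (len 7), cursors c1@2 c2@2, authorship 122....
After op 6 (move_left): buffer="kkbtqaq" (len 7), cursors c1@1 c2@1, authorship 122....
After op 7 (move_right): buffer="kkbtqaq" (len 7), cursors c1@2 c2@2, authorship 122....
After op 8 (move_left): buffer="kkbtqaq" (len 7), cursors c1@1 c2@1, authorship 122....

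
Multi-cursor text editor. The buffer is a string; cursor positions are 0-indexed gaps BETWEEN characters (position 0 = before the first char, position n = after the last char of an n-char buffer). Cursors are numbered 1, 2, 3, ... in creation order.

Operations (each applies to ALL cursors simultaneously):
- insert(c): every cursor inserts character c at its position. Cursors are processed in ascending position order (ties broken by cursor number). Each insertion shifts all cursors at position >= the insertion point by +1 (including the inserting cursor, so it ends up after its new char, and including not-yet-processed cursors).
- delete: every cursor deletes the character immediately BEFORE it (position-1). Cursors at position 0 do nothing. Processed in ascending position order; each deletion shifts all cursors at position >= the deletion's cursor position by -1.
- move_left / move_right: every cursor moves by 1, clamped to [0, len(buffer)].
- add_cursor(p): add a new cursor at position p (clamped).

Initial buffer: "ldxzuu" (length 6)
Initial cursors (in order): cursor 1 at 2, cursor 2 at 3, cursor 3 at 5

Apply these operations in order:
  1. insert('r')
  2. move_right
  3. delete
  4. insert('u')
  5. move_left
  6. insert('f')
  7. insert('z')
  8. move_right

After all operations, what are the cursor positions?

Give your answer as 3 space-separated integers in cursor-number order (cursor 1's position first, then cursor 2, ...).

Answer: 6 10 15

Derivation:
After op 1 (insert('r')): buffer="ldrxrzuru" (len 9), cursors c1@3 c2@5 c3@8, authorship ..1.2..3.
After op 2 (move_right): buffer="ldrxrzuru" (len 9), cursors c1@4 c2@6 c3@9, authorship ..1.2..3.
After op 3 (delete): buffer="ldrrur" (len 6), cursors c1@3 c2@4 c3@6, authorship ..12.3
After op 4 (insert('u')): buffer="ldruruuru" (len 9), cursors c1@4 c2@6 c3@9, authorship ..1122.33
After op 5 (move_left): buffer="ldruruuru" (len 9), cursors c1@3 c2@5 c3@8, authorship ..1122.33
After op 6 (insert('f')): buffer="ldrfurfuurfu" (len 12), cursors c1@4 c2@7 c3@11, authorship ..111222.333
After op 7 (insert('z')): buffer="ldrfzurfzuurfzu" (len 15), cursors c1@5 c2@9 c3@14, authorship ..11112222.3333
After op 8 (move_right): buffer="ldrfzurfzuurfzu" (len 15), cursors c1@6 c2@10 c3@15, authorship ..11112222.3333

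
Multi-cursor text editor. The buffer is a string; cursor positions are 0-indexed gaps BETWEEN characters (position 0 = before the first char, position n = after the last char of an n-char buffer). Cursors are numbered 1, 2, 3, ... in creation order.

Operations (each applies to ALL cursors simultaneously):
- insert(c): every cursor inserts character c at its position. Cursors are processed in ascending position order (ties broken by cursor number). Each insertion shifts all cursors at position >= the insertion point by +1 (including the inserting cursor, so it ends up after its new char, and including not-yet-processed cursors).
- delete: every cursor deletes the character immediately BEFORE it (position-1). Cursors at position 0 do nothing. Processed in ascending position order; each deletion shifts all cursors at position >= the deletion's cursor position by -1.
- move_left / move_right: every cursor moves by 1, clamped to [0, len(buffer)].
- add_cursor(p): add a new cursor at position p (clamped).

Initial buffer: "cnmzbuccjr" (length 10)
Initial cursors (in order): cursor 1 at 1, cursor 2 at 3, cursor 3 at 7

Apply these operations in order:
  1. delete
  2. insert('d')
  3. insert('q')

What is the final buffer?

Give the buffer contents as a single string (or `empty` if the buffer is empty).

Answer: dqndqzbudqcjr

Derivation:
After op 1 (delete): buffer="nzbucjr" (len 7), cursors c1@0 c2@1 c3@4, authorship .......
After op 2 (insert('d')): buffer="dndzbudcjr" (len 10), cursors c1@1 c2@3 c3@7, authorship 1.2...3...
After op 3 (insert('q')): buffer="dqndqzbudqcjr" (len 13), cursors c1@2 c2@5 c3@10, authorship 11.22...33...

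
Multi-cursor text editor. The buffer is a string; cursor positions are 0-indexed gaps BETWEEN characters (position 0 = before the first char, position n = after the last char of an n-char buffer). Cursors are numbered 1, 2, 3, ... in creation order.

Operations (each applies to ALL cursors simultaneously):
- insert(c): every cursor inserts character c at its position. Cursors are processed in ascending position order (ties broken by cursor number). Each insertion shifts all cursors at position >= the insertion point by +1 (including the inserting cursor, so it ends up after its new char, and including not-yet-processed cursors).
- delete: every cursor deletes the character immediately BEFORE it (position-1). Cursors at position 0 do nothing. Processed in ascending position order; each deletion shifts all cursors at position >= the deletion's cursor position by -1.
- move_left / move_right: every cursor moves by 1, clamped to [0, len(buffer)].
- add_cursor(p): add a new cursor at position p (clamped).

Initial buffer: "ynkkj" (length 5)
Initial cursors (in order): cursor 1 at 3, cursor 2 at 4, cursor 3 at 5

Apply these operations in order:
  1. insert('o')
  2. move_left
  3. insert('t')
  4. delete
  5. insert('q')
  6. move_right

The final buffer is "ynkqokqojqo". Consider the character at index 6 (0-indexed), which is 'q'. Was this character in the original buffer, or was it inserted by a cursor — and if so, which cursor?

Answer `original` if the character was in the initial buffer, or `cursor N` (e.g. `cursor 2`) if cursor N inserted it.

Answer: cursor 2

Derivation:
After op 1 (insert('o')): buffer="ynkokojo" (len 8), cursors c1@4 c2@6 c3@8, authorship ...1.2.3
After op 2 (move_left): buffer="ynkokojo" (len 8), cursors c1@3 c2@5 c3@7, authorship ...1.2.3
After op 3 (insert('t')): buffer="ynktoktojto" (len 11), cursors c1@4 c2@7 c3@10, authorship ...11.22.33
After op 4 (delete): buffer="ynkokojo" (len 8), cursors c1@3 c2@5 c3@7, authorship ...1.2.3
After op 5 (insert('q')): buffer="ynkqokqojqo" (len 11), cursors c1@4 c2@7 c3@10, authorship ...11.22.33
After op 6 (move_right): buffer="ynkqokqojqo" (len 11), cursors c1@5 c2@8 c3@11, authorship ...11.22.33
Authorship (.=original, N=cursor N): . . . 1 1 . 2 2 . 3 3
Index 6: author = 2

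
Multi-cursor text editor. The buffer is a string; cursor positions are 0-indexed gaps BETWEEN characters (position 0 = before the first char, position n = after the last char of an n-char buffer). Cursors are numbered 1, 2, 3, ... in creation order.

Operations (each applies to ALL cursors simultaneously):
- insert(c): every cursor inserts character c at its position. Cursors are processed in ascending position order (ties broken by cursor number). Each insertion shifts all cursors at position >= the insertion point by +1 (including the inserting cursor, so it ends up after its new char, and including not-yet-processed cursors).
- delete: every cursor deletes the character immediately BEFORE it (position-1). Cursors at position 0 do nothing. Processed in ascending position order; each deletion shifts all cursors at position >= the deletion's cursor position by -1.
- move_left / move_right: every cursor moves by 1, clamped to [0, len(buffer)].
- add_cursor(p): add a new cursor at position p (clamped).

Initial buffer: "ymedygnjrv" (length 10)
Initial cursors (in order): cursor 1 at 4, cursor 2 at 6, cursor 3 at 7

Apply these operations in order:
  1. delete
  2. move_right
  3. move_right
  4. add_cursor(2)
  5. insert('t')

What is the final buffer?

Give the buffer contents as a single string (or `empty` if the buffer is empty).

Answer: ymteyjtrttv

Derivation:
After op 1 (delete): buffer="ymeyjrv" (len 7), cursors c1@3 c2@4 c3@4, authorship .......
After op 2 (move_right): buffer="ymeyjrv" (len 7), cursors c1@4 c2@5 c3@5, authorship .......
After op 3 (move_right): buffer="ymeyjrv" (len 7), cursors c1@5 c2@6 c3@6, authorship .......
After op 4 (add_cursor(2)): buffer="ymeyjrv" (len 7), cursors c4@2 c1@5 c2@6 c3@6, authorship .......
After op 5 (insert('t')): buffer="ymteyjtrttv" (len 11), cursors c4@3 c1@7 c2@10 c3@10, authorship ..4...1.23.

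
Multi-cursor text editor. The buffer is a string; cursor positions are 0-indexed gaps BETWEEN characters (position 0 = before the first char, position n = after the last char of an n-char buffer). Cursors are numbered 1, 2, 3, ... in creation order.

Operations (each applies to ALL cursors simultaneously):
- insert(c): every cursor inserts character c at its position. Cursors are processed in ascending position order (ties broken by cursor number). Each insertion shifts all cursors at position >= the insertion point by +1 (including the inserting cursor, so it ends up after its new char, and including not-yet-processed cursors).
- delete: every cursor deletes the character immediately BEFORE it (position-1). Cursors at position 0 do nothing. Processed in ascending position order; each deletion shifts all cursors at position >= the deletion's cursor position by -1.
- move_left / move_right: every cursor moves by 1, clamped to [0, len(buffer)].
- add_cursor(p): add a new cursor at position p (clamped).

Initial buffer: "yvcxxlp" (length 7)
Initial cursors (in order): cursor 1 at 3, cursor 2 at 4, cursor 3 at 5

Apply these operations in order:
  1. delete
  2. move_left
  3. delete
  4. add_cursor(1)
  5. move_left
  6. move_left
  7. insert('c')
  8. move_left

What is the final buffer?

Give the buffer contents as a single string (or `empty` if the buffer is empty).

After op 1 (delete): buffer="yvlp" (len 4), cursors c1@2 c2@2 c3@2, authorship ....
After op 2 (move_left): buffer="yvlp" (len 4), cursors c1@1 c2@1 c3@1, authorship ....
After op 3 (delete): buffer="vlp" (len 3), cursors c1@0 c2@0 c3@0, authorship ...
After op 4 (add_cursor(1)): buffer="vlp" (len 3), cursors c1@0 c2@0 c3@0 c4@1, authorship ...
After op 5 (move_left): buffer="vlp" (len 3), cursors c1@0 c2@0 c3@0 c4@0, authorship ...
After op 6 (move_left): buffer="vlp" (len 3), cursors c1@0 c2@0 c3@0 c4@0, authorship ...
After op 7 (insert('c')): buffer="ccccvlp" (len 7), cursors c1@4 c2@4 c3@4 c4@4, authorship 1234...
After op 8 (move_left): buffer="ccccvlp" (len 7), cursors c1@3 c2@3 c3@3 c4@3, authorship 1234...

Answer: ccccvlp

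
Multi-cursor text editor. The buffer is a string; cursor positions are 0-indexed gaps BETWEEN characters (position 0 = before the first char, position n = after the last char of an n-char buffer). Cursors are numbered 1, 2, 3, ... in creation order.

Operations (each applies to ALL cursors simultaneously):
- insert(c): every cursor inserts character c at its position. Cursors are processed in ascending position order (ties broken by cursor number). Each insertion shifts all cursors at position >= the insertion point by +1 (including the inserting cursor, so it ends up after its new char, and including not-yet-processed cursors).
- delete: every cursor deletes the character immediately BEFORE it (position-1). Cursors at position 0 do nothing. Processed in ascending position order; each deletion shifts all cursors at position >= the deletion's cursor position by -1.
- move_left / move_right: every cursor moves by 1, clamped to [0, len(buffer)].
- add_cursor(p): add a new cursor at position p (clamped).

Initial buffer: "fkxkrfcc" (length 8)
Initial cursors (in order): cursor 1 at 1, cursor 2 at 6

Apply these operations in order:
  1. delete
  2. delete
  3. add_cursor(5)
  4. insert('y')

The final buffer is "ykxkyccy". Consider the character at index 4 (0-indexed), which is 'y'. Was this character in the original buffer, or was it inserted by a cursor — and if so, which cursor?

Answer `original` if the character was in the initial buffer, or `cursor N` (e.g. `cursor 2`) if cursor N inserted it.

Answer: cursor 2

Derivation:
After op 1 (delete): buffer="kxkrcc" (len 6), cursors c1@0 c2@4, authorship ......
After op 2 (delete): buffer="kxkcc" (len 5), cursors c1@0 c2@3, authorship .....
After op 3 (add_cursor(5)): buffer="kxkcc" (len 5), cursors c1@0 c2@3 c3@5, authorship .....
After op 4 (insert('y')): buffer="ykxkyccy" (len 8), cursors c1@1 c2@5 c3@8, authorship 1...2..3
Authorship (.=original, N=cursor N): 1 . . . 2 . . 3
Index 4: author = 2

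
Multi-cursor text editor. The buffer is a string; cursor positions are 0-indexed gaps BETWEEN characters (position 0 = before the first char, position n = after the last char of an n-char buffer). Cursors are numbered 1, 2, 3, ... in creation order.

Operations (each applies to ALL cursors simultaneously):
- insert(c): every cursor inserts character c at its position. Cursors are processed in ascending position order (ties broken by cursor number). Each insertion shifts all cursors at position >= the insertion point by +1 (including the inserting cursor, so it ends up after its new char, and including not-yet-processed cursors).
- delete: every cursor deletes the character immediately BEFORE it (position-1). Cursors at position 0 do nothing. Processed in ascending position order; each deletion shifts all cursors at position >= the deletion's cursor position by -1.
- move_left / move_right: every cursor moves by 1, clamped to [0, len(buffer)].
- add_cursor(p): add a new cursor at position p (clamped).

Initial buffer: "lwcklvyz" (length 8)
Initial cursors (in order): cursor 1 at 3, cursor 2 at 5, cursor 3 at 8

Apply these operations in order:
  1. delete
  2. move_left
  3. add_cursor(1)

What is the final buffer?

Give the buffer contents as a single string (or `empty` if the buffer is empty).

After op 1 (delete): buffer="lwkvy" (len 5), cursors c1@2 c2@3 c3@5, authorship .....
After op 2 (move_left): buffer="lwkvy" (len 5), cursors c1@1 c2@2 c3@4, authorship .....
After op 3 (add_cursor(1)): buffer="lwkvy" (len 5), cursors c1@1 c4@1 c2@2 c3@4, authorship .....

Answer: lwkvy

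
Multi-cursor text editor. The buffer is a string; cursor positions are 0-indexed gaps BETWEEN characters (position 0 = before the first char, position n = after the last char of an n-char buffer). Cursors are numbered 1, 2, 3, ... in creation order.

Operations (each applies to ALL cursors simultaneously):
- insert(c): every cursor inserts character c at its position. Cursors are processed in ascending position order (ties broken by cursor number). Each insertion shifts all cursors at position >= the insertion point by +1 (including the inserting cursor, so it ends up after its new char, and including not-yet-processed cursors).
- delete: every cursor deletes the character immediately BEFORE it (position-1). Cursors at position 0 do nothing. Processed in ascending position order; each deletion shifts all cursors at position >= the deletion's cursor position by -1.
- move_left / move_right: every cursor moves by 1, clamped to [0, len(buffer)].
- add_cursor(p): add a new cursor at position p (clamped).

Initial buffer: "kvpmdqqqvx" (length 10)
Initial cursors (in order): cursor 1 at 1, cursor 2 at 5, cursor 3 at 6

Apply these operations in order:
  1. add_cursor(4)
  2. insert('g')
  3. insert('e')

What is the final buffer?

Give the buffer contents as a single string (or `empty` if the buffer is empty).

After op 1 (add_cursor(4)): buffer="kvpmdqqqvx" (len 10), cursors c1@1 c4@4 c2@5 c3@6, authorship ..........
After op 2 (insert('g')): buffer="kgvpmgdgqgqqvx" (len 14), cursors c1@2 c4@6 c2@8 c3@10, authorship .1...4.2.3....
After op 3 (insert('e')): buffer="kgevpmgedgeqgeqqvx" (len 18), cursors c1@3 c4@8 c2@11 c3@14, authorship .11...44.22.33....

Answer: kgevpmgedgeqgeqqvx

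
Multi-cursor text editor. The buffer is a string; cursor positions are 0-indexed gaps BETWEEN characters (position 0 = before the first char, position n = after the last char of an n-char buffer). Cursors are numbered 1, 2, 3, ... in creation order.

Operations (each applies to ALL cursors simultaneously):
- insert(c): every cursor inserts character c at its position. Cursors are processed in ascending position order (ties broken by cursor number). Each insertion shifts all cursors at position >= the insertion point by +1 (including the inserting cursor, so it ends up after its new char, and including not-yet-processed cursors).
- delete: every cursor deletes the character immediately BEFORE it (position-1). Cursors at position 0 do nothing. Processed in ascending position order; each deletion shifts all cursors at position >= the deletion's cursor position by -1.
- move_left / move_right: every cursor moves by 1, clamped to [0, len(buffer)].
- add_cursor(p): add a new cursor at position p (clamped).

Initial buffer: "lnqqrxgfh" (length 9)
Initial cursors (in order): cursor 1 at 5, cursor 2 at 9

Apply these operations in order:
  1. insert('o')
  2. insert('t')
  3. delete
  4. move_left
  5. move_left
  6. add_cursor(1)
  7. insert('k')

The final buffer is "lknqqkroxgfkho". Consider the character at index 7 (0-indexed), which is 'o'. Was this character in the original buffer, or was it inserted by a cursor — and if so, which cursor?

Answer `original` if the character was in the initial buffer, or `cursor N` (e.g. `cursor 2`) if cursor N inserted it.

After op 1 (insert('o')): buffer="lnqqroxgfho" (len 11), cursors c1@6 c2@11, authorship .....1....2
After op 2 (insert('t')): buffer="lnqqrotxgfhot" (len 13), cursors c1@7 c2@13, authorship .....11....22
After op 3 (delete): buffer="lnqqroxgfho" (len 11), cursors c1@6 c2@11, authorship .....1....2
After op 4 (move_left): buffer="lnqqroxgfho" (len 11), cursors c1@5 c2@10, authorship .....1....2
After op 5 (move_left): buffer="lnqqroxgfho" (len 11), cursors c1@4 c2@9, authorship .....1....2
After op 6 (add_cursor(1)): buffer="lnqqroxgfho" (len 11), cursors c3@1 c1@4 c2@9, authorship .....1....2
After op 7 (insert('k')): buffer="lknqqkroxgfkho" (len 14), cursors c3@2 c1@6 c2@12, authorship .3...1.1...2.2
Authorship (.=original, N=cursor N): . 3 . . . 1 . 1 . . . 2 . 2
Index 7: author = 1

Answer: cursor 1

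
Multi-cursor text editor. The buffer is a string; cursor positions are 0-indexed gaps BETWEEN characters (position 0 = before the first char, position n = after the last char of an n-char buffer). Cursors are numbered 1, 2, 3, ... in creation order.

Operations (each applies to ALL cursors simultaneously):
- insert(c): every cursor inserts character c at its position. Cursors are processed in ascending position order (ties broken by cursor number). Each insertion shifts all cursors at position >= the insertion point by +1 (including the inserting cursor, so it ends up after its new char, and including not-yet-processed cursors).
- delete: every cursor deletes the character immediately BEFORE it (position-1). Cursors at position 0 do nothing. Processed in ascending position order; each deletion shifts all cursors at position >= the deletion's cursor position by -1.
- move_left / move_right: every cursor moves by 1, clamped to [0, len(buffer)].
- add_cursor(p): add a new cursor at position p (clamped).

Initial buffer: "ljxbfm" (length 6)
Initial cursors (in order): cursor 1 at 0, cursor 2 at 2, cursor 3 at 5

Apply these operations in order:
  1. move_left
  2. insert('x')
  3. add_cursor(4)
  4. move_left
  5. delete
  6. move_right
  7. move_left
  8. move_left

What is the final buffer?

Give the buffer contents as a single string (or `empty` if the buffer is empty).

Answer: xjxxfm

Derivation:
After op 1 (move_left): buffer="ljxbfm" (len 6), cursors c1@0 c2@1 c3@4, authorship ......
After op 2 (insert('x')): buffer="xlxjxbxfm" (len 9), cursors c1@1 c2@3 c3@7, authorship 1.2...3..
After op 3 (add_cursor(4)): buffer="xlxjxbxfm" (len 9), cursors c1@1 c2@3 c4@4 c3@7, authorship 1.2...3..
After op 4 (move_left): buffer="xlxjxbxfm" (len 9), cursors c1@0 c2@2 c4@3 c3@6, authorship 1.2...3..
After op 5 (delete): buffer="xjxxfm" (len 6), cursors c1@0 c2@1 c4@1 c3@3, authorship 1..3..
After op 6 (move_right): buffer="xjxxfm" (len 6), cursors c1@1 c2@2 c4@2 c3@4, authorship 1..3..
After op 7 (move_left): buffer="xjxxfm" (len 6), cursors c1@0 c2@1 c4@1 c3@3, authorship 1..3..
After op 8 (move_left): buffer="xjxxfm" (len 6), cursors c1@0 c2@0 c4@0 c3@2, authorship 1..3..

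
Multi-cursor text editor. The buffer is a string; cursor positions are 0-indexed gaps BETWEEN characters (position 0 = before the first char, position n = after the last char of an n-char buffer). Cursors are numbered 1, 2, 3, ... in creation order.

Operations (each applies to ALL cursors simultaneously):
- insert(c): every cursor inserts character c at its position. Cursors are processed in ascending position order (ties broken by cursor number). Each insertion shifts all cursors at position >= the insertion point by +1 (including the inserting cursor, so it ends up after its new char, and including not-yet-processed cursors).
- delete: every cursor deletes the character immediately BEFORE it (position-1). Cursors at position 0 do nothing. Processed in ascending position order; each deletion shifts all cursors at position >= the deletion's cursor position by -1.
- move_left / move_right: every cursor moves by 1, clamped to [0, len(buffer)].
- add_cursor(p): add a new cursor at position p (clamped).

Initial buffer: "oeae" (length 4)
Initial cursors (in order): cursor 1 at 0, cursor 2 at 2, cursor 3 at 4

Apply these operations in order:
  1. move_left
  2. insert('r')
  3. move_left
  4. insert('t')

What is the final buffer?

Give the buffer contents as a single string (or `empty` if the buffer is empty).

After op 1 (move_left): buffer="oeae" (len 4), cursors c1@0 c2@1 c3@3, authorship ....
After op 2 (insert('r')): buffer="roreare" (len 7), cursors c1@1 c2@3 c3@6, authorship 1.2..3.
After op 3 (move_left): buffer="roreare" (len 7), cursors c1@0 c2@2 c3@5, authorship 1.2..3.
After op 4 (insert('t')): buffer="trotreatre" (len 10), cursors c1@1 c2@4 c3@8, authorship 11.22..33.

Answer: trotreatre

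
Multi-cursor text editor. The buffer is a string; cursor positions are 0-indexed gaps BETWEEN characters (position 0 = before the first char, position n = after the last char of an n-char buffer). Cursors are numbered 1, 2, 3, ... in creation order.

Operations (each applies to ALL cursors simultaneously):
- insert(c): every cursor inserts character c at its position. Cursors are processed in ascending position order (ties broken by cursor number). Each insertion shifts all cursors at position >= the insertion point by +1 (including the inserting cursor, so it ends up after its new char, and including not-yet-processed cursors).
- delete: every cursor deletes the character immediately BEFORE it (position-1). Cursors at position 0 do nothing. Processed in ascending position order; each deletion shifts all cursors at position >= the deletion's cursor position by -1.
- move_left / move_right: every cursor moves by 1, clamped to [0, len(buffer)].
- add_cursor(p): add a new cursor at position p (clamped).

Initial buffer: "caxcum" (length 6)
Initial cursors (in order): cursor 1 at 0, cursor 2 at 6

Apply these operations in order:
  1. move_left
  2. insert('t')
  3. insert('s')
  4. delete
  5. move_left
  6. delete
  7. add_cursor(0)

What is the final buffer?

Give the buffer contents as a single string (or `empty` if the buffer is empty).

After op 1 (move_left): buffer="caxcum" (len 6), cursors c1@0 c2@5, authorship ......
After op 2 (insert('t')): buffer="tcaxcutm" (len 8), cursors c1@1 c2@7, authorship 1.....2.
After op 3 (insert('s')): buffer="tscaxcutsm" (len 10), cursors c1@2 c2@9, authorship 11.....22.
After op 4 (delete): buffer="tcaxcutm" (len 8), cursors c1@1 c2@7, authorship 1.....2.
After op 5 (move_left): buffer="tcaxcutm" (len 8), cursors c1@0 c2@6, authorship 1.....2.
After op 6 (delete): buffer="tcaxctm" (len 7), cursors c1@0 c2@5, authorship 1....2.
After op 7 (add_cursor(0)): buffer="tcaxctm" (len 7), cursors c1@0 c3@0 c2@5, authorship 1....2.

Answer: tcaxctm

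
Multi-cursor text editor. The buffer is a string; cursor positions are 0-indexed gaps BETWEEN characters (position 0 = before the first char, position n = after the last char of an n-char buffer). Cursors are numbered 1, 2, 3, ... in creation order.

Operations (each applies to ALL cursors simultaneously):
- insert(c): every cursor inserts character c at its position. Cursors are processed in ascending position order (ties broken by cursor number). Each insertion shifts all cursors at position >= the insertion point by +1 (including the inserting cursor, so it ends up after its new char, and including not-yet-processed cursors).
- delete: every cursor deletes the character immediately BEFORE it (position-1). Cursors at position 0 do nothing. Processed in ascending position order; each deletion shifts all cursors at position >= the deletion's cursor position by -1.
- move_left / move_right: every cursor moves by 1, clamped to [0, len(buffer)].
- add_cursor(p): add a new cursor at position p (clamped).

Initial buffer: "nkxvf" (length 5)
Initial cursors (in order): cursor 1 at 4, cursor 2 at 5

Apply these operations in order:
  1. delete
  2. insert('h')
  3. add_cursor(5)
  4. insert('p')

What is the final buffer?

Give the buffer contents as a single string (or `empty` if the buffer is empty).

Answer: nkxhhppp

Derivation:
After op 1 (delete): buffer="nkx" (len 3), cursors c1@3 c2@3, authorship ...
After op 2 (insert('h')): buffer="nkxhh" (len 5), cursors c1@5 c2@5, authorship ...12
After op 3 (add_cursor(5)): buffer="nkxhh" (len 5), cursors c1@5 c2@5 c3@5, authorship ...12
After op 4 (insert('p')): buffer="nkxhhppp" (len 8), cursors c1@8 c2@8 c3@8, authorship ...12123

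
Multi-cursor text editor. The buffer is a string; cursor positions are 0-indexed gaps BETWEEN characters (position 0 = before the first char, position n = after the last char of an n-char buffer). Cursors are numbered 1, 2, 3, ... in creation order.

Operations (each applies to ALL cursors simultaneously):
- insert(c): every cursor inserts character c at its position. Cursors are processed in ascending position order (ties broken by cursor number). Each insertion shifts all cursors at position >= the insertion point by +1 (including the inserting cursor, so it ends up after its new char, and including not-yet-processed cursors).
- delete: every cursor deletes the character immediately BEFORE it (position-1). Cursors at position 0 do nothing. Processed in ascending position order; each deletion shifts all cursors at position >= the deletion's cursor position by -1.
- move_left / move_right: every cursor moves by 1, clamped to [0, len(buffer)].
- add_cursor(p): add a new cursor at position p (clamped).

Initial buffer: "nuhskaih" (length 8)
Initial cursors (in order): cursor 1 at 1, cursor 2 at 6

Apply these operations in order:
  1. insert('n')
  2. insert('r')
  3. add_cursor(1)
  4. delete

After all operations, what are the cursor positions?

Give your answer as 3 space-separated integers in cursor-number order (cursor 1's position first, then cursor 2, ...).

Answer: 1 7 0

Derivation:
After op 1 (insert('n')): buffer="nnuhskanih" (len 10), cursors c1@2 c2@8, authorship .1.....2..
After op 2 (insert('r')): buffer="nnruhskanrih" (len 12), cursors c1@3 c2@10, authorship .11.....22..
After op 3 (add_cursor(1)): buffer="nnruhskanrih" (len 12), cursors c3@1 c1@3 c2@10, authorship .11.....22..
After op 4 (delete): buffer="nuhskanih" (len 9), cursors c3@0 c1@1 c2@7, authorship 1.....2..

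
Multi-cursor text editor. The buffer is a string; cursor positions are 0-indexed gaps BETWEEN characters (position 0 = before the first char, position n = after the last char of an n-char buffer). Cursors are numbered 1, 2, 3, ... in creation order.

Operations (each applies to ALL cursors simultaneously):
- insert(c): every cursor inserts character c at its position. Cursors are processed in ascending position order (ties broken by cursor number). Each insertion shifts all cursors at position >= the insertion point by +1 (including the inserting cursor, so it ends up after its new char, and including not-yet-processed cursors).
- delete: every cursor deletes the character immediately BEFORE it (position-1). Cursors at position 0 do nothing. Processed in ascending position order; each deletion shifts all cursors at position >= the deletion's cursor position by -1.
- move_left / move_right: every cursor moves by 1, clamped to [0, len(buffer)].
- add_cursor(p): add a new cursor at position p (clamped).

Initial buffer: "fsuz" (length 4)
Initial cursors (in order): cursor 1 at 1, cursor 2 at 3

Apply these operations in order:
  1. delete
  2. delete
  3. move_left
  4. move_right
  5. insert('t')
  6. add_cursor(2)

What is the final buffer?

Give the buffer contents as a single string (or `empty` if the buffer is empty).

Answer: ztt

Derivation:
After op 1 (delete): buffer="sz" (len 2), cursors c1@0 c2@1, authorship ..
After op 2 (delete): buffer="z" (len 1), cursors c1@0 c2@0, authorship .
After op 3 (move_left): buffer="z" (len 1), cursors c1@0 c2@0, authorship .
After op 4 (move_right): buffer="z" (len 1), cursors c1@1 c2@1, authorship .
After op 5 (insert('t')): buffer="ztt" (len 3), cursors c1@3 c2@3, authorship .12
After op 6 (add_cursor(2)): buffer="ztt" (len 3), cursors c3@2 c1@3 c2@3, authorship .12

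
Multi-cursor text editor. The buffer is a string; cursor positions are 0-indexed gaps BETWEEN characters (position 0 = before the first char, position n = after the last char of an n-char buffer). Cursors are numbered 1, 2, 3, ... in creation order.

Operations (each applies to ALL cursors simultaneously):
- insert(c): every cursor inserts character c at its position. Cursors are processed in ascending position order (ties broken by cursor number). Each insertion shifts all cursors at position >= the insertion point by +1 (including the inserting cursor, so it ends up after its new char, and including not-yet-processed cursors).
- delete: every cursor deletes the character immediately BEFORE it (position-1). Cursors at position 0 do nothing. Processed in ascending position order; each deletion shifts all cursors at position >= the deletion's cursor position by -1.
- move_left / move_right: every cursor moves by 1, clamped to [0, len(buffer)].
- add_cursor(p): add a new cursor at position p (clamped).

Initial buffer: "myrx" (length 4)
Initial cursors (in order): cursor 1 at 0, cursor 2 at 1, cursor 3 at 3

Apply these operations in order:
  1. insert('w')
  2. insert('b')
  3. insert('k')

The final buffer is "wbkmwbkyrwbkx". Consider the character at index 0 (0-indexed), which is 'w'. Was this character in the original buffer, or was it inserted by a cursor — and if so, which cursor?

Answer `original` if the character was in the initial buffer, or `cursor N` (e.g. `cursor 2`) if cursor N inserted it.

Answer: cursor 1

Derivation:
After op 1 (insert('w')): buffer="wmwyrwx" (len 7), cursors c1@1 c2@3 c3@6, authorship 1.2..3.
After op 2 (insert('b')): buffer="wbmwbyrwbx" (len 10), cursors c1@2 c2@5 c3@9, authorship 11.22..33.
After op 3 (insert('k')): buffer="wbkmwbkyrwbkx" (len 13), cursors c1@3 c2@7 c3@12, authorship 111.222..333.
Authorship (.=original, N=cursor N): 1 1 1 . 2 2 2 . . 3 3 3 .
Index 0: author = 1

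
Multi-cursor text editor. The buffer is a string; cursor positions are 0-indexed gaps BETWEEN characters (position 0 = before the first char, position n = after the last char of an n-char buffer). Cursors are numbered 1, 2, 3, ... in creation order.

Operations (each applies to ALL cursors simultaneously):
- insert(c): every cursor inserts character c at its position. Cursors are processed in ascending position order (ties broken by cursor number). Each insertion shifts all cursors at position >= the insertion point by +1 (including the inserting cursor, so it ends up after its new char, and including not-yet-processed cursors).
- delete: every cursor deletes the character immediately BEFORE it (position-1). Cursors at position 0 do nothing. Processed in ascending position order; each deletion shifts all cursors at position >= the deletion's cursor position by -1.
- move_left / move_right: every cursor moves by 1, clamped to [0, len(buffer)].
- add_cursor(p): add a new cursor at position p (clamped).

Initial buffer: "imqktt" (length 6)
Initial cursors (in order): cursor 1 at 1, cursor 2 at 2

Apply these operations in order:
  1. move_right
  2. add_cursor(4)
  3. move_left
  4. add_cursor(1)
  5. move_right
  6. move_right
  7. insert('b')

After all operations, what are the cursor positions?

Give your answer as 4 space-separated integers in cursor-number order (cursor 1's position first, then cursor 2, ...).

Answer: 5 7 9 5

Derivation:
After op 1 (move_right): buffer="imqktt" (len 6), cursors c1@2 c2@3, authorship ......
After op 2 (add_cursor(4)): buffer="imqktt" (len 6), cursors c1@2 c2@3 c3@4, authorship ......
After op 3 (move_left): buffer="imqktt" (len 6), cursors c1@1 c2@2 c3@3, authorship ......
After op 4 (add_cursor(1)): buffer="imqktt" (len 6), cursors c1@1 c4@1 c2@2 c3@3, authorship ......
After op 5 (move_right): buffer="imqktt" (len 6), cursors c1@2 c4@2 c2@3 c3@4, authorship ......
After op 6 (move_right): buffer="imqktt" (len 6), cursors c1@3 c4@3 c2@4 c3@5, authorship ......
After op 7 (insert('b')): buffer="imqbbkbtbt" (len 10), cursors c1@5 c4@5 c2@7 c3@9, authorship ...14.2.3.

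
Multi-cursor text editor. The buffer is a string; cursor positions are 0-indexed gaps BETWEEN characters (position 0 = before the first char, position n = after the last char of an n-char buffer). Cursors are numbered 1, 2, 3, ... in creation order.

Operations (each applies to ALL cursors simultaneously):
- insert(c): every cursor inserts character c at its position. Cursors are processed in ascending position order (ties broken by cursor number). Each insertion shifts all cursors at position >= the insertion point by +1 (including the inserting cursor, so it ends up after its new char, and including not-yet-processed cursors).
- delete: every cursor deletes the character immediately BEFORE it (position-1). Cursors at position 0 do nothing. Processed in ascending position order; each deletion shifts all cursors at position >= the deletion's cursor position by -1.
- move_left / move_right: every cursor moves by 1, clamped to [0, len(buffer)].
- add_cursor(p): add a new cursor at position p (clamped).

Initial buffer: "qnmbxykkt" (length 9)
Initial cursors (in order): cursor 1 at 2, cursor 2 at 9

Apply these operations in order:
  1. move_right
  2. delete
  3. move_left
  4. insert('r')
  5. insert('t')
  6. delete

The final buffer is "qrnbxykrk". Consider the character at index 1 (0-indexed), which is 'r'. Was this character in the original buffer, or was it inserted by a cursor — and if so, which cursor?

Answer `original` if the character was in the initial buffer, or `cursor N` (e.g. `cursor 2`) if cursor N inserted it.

After op 1 (move_right): buffer="qnmbxykkt" (len 9), cursors c1@3 c2@9, authorship .........
After op 2 (delete): buffer="qnbxykk" (len 7), cursors c1@2 c2@7, authorship .......
After op 3 (move_left): buffer="qnbxykk" (len 7), cursors c1@1 c2@6, authorship .......
After op 4 (insert('r')): buffer="qrnbxykrk" (len 9), cursors c1@2 c2@8, authorship .1.....2.
After op 5 (insert('t')): buffer="qrtnbxykrtk" (len 11), cursors c1@3 c2@10, authorship .11.....22.
After op 6 (delete): buffer="qrnbxykrk" (len 9), cursors c1@2 c2@8, authorship .1.....2.
Authorship (.=original, N=cursor N): . 1 . . . . . 2 .
Index 1: author = 1

Answer: cursor 1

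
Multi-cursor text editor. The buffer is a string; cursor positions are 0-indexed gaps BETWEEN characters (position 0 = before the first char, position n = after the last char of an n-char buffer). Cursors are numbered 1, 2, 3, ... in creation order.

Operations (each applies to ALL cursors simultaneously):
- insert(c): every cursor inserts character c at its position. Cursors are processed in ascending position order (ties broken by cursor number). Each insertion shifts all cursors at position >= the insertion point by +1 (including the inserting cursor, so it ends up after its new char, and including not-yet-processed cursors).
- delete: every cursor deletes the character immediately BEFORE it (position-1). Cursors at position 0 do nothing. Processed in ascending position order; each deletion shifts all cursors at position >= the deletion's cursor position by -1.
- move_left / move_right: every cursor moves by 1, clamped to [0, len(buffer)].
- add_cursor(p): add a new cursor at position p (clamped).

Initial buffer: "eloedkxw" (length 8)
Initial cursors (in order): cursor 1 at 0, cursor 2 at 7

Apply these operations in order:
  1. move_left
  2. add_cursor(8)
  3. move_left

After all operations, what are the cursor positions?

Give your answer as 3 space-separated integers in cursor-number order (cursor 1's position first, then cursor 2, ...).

Answer: 0 5 7

Derivation:
After op 1 (move_left): buffer="eloedkxw" (len 8), cursors c1@0 c2@6, authorship ........
After op 2 (add_cursor(8)): buffer="eloedkxw" (len 8), cursors c1@0 c2@6 c3@8, authorship ........
After op 3 (move_left): buffer="eloedkxw" (len 8), cursors c1@0 c2@5 c3@7, authorship ........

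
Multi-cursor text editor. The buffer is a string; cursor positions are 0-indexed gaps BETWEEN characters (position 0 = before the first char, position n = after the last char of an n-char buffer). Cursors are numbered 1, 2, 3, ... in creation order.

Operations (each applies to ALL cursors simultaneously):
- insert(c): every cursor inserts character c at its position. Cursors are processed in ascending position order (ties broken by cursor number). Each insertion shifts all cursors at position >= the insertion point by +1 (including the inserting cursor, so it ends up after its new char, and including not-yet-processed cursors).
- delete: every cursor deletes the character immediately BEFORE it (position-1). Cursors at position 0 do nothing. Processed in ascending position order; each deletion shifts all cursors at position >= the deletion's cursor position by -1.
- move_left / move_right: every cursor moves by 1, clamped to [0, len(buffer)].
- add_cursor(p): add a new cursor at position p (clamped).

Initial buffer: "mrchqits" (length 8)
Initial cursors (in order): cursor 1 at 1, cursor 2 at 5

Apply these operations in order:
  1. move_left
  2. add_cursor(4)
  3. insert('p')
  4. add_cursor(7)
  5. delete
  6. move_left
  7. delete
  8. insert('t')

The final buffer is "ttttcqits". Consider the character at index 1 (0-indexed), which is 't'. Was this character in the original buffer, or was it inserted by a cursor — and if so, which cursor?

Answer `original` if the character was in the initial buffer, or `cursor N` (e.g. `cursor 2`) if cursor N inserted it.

After op 1 (move_left): buffer="mrchqits" (len 8), cursors c1@0 c2@4, authorship ........
After op 2 (add_cursor(4)): buffer="mrchqits" (len 8), cursors c1@0 c2@4 c3@4, authorship ........
After op 3 (insert('p')): buffer="pmrchppqits" (len 11), cursors c1@1 c2@7 c3@7, authorship 1....23....
After op 4 (add_cursor(7)): buffer="pmrchppqits" (len 11), cursors c1@1 c2@7 c3@7 c4@7, authorship 1....23....
After op 5 (delete): buffer="mrcqits" (len 7), cursors c1@0 c2@3 c3@3 c4@3, authorship .......
After op 6 (move_left): buffer="mrcqits" (len 7), cursors c1@0 c2@2 c3@2 c4@2, authorship .......
After op 7 (delete): buffer="cqits" (len 5), cursors c1@0 c2@0 c3@0 c4@0, authorship .....
After op 8 (insert('t')): buffer="ttttcqits" (len 9), cursors c1@4 c2@4 c3@4 c4@4, authorship 1234.....
Authorship (.=original, N=cursor N): 1 2 3 4 . . . . .
Index 1: author = 2

Answer: cursor 2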